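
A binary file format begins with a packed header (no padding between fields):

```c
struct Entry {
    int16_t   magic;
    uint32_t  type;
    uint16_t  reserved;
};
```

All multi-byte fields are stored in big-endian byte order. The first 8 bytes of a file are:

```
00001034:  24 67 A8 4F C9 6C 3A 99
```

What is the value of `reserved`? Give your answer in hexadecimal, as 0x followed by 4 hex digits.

0x3A99

`reserved` follows `magic` (2 B), `type` (4 B), so it starts at offset 2 + 4 = 6 and occupies 2 bytes.
Bytes at offsets 6..7: 3A 99.
Big-endian: lowest address holds the most-significant byte.
The bytes are already most-significant first: 0x3A99.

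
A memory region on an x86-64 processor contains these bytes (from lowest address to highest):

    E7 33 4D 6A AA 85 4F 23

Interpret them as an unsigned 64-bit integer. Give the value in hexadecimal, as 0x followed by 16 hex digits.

0x234F85AA6A4D33E7

In little-endian order the low byte comes first in memory.
Reassemble most-significant byte first: 23 4F 85 AA 6A 4D 33 E7 → 0x234F85AA6A4D33E7.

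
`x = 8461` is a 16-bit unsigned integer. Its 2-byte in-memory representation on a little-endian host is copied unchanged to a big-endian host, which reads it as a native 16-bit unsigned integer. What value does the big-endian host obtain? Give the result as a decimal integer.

8461 in 16-bit hexadecimal is 0x210D.
Stored little-endian, the bytes at ascending addresses are 0D 21.
Read back as big-endian, the last byte is least significant, giving 0x0D21.
0x0D21 = 3361.

3361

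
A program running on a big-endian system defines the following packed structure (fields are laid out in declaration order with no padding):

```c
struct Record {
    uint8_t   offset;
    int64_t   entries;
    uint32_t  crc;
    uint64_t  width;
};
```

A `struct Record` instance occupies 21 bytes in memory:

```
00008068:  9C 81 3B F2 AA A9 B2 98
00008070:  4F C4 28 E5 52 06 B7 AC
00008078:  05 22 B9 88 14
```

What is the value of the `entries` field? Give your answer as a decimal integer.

`entries` follows `offset` (1 byte), so it starts at byte offset 1 and occupies 8 bytes.
Bytes at offsets 1..8: 81 3B F2 AA A9 B2 98 4F.
Big-endian stores the most-significant byte at the lowest address.
The bytes are already most-significant first: 0x813BF2AAA9B2984F.
Top bit is set, so as a signed 64-bit value this is 0x813BF2AAA9B2984F − 2^64 = -9134440604385503153.

-9134440604385503153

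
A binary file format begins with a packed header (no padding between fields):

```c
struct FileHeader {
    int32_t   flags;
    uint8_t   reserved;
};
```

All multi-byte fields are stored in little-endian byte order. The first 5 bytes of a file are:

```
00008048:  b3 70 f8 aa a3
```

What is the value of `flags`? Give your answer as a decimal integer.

`flags` is the first field, at byte offset 0, occupying 4 bytes.
Bytes at offsets 0..3: B3 70 F8 AA.
In little-endian order the low byte comes first in memory.
Reassemble most-significant byte first: AA F8 70 B3 → 0xAAF870B3.
Top bit is set, so as a signed 32-bit value this is 0xAAF870B3 − 2^32 = -1426558797.

-1426558797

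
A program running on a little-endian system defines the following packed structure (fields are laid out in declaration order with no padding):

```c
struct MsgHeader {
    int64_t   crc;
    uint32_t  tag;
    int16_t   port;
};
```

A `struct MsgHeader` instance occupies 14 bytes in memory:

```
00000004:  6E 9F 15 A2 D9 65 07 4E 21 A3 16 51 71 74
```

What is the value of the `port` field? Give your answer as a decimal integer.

29809

`port` follows `crc` (8 B), `tag` (4 B), so it starts at offset 8 + 4 = 12 and occupies 2 bytes.
Bytes at offsets 12..13: 71 74.
In little-endian order the low byte comes first in memory.
Reassemble most-significant byte first: 74 71 → 0x7471.
0x7471 = 29809.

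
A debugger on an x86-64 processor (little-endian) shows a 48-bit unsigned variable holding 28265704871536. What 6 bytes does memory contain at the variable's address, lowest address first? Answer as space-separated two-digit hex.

70 56 4C 1F B5 19

28265704871536 in hexadecimal, padded to 48 bits, is 0x19B51F4C5670.
Split into bytes (most-significant first): 19 B5 1F 4C 56 70.
In little-endian order the low byte comes first in memory.
So at ascending addresses the bytes are 70 56 4C 1F B5 19.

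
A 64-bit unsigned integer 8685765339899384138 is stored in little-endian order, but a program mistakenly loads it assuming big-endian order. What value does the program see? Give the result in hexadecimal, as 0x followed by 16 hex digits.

8685765339899384138 in 64-bit hexadecimal is 0x788A098EB71A514A.
Stored little-endian, the bytes at ascending addresses are 4A 51 1A B7 8E 09 8A 78.
Read back as big-endian, the last byte is least significant, giving 0x4A511AB78E098A78.

0x4A511AB78E098A78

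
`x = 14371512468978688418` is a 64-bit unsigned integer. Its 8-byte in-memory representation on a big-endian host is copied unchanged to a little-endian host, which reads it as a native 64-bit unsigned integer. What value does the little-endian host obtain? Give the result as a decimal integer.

14371512468978688418 in 64-bit hexadecimal is 0xC771DE726E9261A2.
Stored big-endian, the bytes at ascending addresses are C7 71 DE 72 6E 92 61 A2.
Read back as little-endian, the first byte is least significant, giving 0xA261926E72DE71C7.
0xA261926E72DE71C7 = 11700794309956497863.

11700794309956497863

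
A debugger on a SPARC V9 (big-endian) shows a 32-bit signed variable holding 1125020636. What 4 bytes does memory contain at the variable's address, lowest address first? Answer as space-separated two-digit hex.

1125020636 in hexadecimal, padded to 32 bits, is 0x430E73DC.
Split into bytes (most-significant first): 43 0E 73 DC.
Big-endian stores the most-significant byte at the lowest address.
So the memory order matches the most-significant-first order: 43 0E 73 DC.

43 0E 73 DC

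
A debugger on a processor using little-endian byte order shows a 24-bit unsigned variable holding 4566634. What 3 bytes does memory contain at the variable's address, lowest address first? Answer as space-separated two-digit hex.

6A AE 45

4566634 in hexadecimal, padded to 24 bits, is 0x45AE6A.
Split into bytes (most-significant first): 45 AE 6A.
Little-endian stores the least-significant byte at the lowest address.
So at ascending addresses the bytes are 6A AE 45.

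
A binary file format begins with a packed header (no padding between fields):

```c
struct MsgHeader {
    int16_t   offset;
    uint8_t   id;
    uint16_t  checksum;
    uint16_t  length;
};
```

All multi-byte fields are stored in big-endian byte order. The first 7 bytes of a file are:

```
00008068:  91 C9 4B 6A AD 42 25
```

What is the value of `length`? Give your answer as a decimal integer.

`length` follows `offset` (2 B), `id` (1 B), `checksum` (2 B), so it starts at offset 2 + 1 + 2 = 5 and occupies 2 bytes.
Bytes at offsets 5..6: 42 25.
Big-endian stores the most-significant byte at the lowest address.
The bytes are already most-significant first: 0x4225.
0x4225 = 16933.

16933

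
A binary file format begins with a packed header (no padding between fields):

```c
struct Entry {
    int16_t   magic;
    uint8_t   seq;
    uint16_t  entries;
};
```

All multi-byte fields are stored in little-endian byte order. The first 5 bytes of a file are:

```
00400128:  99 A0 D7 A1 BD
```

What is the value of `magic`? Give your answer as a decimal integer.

-24423

`magic` is the first field, at byte offset 0, occupying 2 bytes.
Bytes at offsets 0..1: 99 A0.
Little-endian stores the least-significant byte at the lowest address.
Reassemble most-significant byte first: A0 99 → 0xA099.
Top bit is set, so as a signed 16-bit value this is 0xA099 − 2^16 = -24423.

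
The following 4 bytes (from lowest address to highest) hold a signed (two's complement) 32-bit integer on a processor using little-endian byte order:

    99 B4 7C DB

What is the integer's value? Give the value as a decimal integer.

Little-endian: lowest address holds the least-significant byte.
Reassemble most-significant byte first: DB 7C B4 99 → 0xDB7CB499.
Top bit is set, so as a signed 32-bit value this is 0xDB7CB499 − 2^32 = -612584295.

-612584295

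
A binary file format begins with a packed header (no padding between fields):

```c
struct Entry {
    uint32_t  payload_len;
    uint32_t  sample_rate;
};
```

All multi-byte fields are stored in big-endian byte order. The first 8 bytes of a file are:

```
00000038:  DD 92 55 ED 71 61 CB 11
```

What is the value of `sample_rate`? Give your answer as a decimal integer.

1902234385

`sample_rate` follows `payload_len` (4 bytes), so it starts at byte offset 4 and occupies 4 bytes.
Bytes at offsets 4..7: 71 61 CB 11.
In big-endian order the high byte comes first in memory.
The bytes are already most-significant first: 0x7161CB11.
0x7161CB11 = 1902234385.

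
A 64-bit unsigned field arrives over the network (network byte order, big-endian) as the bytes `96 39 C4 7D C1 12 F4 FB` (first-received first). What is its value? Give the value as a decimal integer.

10824899223750898939

In big-endian order the high byte comes first in memory.
The bytes are already most-significant first: 0x9639C47DC112F4FB.
0x9639C47DC112F4FB = 10824899223750898939.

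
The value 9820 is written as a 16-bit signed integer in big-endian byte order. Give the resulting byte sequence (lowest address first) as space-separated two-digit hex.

9820 in hexadecimal, padded to 16 bits, is 0x265C.
Split into bytes (most-significant first): 26 5C.
Big-endian stores the most-significant byte at the lowest address.
So the memory order matches the most-significant-first order: 26 5C.

26 5C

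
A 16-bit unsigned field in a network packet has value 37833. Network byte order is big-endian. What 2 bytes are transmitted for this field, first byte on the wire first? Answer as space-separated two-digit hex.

93 C9

37833 in hexadecimal, padded to 16 bits, is 0x93C9.
Split into bytes (most-significant first): 93 C9.
Big-endian: lowest address holds the most-significant byte.
So the memory order matches the most-significant-first order: 93 C9.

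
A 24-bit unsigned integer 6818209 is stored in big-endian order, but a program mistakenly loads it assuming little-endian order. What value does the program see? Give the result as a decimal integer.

6818209 in 24-bit hexadecimal is 0x6809A1.
Stored big-endian, the bytes at ascending addresses are 68 09 A1.
Read back as little-endian, the first byte is least significant, giving 0xA10968.
0xA10968 = 10553704.

10553704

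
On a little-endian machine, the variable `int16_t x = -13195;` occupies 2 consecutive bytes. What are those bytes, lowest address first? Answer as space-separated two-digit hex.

75 CC

Two's complement of -13195 in 16 bits: 13195 = 0x338B; invert → 0xCC74; add 1 → 0xCC75.
Split into bytes (most-significant first): CC 75.
In little-endian order the low byte comes first in memory.
So at ascending addresses the bytes are 75 CC.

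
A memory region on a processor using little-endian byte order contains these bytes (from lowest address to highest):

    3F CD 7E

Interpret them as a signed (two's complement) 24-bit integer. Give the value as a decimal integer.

Little-endian: lowest address holds the least-significant byte.
Reassemble most-significant byte first: 7E CD 3F → 0x7ECD3F.
0x7ECD3F = 8310079.

8310079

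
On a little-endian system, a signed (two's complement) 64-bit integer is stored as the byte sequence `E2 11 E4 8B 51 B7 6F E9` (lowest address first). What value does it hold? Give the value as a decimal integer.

-1625879379590245918

Little-endian stores the least-significant byte at the lowest address.
Reassemble most-significant byte first: E9 6F B7 51 8B E4 11 E2 → 0xE96FB7518BE411E2.
Top bit is set, so as a signed 64-bit value this is 0xE96FB7518BE411E2 − 2^64 = -1625879379590245918.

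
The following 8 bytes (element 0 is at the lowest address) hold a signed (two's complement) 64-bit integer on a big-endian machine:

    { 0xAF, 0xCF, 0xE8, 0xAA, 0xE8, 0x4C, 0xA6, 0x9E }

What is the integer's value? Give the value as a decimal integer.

-5778143976153635170

Big-endian: lowest address holds the most-significant byte.
The bytes are already most-significant first: 0xAFCFE8AAE84CA69E.
Top bit is set, so as a signed 64-bit value this is 0xAFCFE8AAE84CA69E − 2^64 = -5778143976153635170.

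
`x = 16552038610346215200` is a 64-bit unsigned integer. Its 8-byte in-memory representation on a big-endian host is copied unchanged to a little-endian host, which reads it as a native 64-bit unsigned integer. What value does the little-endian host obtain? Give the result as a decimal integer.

2343908576019854565

16552038610346215200 in 64-bit hexadecimal is 0xE5B4A76B6E3C8720.
Stored big-endian, the bytes at ascending addresses are E5 B4 A7 6B 6E 3C 87 20.
Read back as little-endian, the first byte is least significant, giving 0x20873C6E6BA7B4E5.
0x20873C6E6BA7B4E5 = 2343908576019854565.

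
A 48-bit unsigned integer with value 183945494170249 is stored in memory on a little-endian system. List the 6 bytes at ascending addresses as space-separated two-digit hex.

89 8A D6 25 4C A7

183945494170249 in hexadecimal, padded to 48 bits, is 0xA74C25D68A89.
Split into bytes (most-significant first): A7 4C 25 D6 8A 89.
Little-endian: lowest address holds the least-significant byte.
So at ascending addresses the bytes are 89 8A D6 25 4C A7.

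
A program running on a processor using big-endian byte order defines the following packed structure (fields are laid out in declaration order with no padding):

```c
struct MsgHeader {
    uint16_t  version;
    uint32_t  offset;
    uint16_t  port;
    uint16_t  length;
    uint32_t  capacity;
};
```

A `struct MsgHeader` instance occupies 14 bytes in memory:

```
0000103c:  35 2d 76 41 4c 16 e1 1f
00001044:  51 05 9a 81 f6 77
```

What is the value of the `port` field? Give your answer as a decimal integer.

`port` follows `version` (2 B), `offset` (4 B), so it starts at offset 2 + 4 = 6 and occupies 2 bytes.
Bytes at offsets 6..7: E1 1F.
In big-endian order the high byte comes first in memory.
The bytes are already most-significant first: 0xE11F.
0xE11F = 57631.

57631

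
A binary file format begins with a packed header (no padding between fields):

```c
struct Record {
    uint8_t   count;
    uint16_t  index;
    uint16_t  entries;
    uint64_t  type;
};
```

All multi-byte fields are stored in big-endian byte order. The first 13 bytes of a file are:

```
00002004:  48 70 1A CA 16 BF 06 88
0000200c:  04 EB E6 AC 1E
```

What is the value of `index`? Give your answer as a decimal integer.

`index` follows `count` (1 byte), so it starts at byte offset 1 and occupies 2 bytes.
Bytes at offsets 1..2: 70 1A.
Big-endian: lowest address holds the most-significant byte.
The bytes are already most-significant first: 0x701A.
0x701A = 28698.

28698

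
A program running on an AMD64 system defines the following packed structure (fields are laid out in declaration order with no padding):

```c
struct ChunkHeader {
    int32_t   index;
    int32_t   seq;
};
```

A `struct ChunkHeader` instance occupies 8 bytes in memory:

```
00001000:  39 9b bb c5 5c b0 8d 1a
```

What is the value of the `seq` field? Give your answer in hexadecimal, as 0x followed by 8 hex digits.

`seq` follows `index` (4 bytes), so it starts at byte offset 4 and occupies 4 bytes.
Bytes at offsets 4..7: 5C B0 8D 1A.
Little-endian stores the least-significant byte at the lowest address.
Reassemble most-significant byte first: 1A 8D B0 5C → 0x1A8DB05C.

0x1A8DB05C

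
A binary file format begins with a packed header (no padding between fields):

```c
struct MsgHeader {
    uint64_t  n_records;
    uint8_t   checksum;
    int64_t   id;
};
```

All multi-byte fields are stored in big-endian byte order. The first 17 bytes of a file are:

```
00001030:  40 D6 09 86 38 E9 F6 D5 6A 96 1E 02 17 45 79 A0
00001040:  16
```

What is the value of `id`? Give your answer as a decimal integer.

-7629658419745939434

`id` follows `n_records` (8 B), `checksum` (1 B), so it starts at offset 8 + 1 = 9 and occupies 8 bytes.
Bytes at offsets 9..16: 96 1E 02 17 45 79 A0 16.
Big-endian: lowest address holds the most-significant byte.
The bytes are already most-significant first: 0x961E02174579A016.
Top bit is set, so as a signed 64-bit value this is 0x961E02174579A016 − 2^64 = -7629658419745939434.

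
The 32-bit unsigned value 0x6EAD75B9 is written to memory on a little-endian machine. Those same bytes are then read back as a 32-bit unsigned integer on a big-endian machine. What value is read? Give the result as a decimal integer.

Stored little-endian, the bytes at ascending addresses are B9 75 AD 6E.
Read back as big-endian, the last byte is least significant, giving 0xB975AD6E.
0xB975AD6E = 3111497070.

3111497070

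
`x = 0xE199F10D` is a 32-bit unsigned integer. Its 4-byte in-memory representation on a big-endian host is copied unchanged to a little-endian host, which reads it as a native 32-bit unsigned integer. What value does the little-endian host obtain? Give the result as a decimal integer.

Stored big-endian, the bytes at ascending addresses are E1 99 F1 0D.
Read back as little-endian, the first byte is least significant, giving 0x0DF199E1.
0x0DF199E1 = 233937377.

233937377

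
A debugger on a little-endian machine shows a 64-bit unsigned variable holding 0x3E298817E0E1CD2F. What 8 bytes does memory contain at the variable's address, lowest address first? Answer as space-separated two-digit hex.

2F CD E1 E0 17 88 29 3E

Split into bytes (most-significant first): 3E 29 88 17 E0 E1 CD 2F.
Little-endian stores the least-significant byte at the lowest address.
So at ascending addresses the bytes are 2F CD E1 E0 17 88 29 3E.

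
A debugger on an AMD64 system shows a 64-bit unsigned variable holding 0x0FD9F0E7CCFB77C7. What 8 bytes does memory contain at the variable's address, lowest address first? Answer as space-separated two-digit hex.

C7 77 FB CC E7 F0 D9 0F

Split into bytes (most-significant first): 0F D9 F0 E7 CC FB 77 C7.
In little-endian order the low byte comes first in memory.
So at ascending addresses the bytes are C7 77 FB CC E7 F0 D9 0F.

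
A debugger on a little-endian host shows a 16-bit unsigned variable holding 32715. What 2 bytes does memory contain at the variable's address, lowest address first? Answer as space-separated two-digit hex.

CB 7F

32715 in hexadecimal, padded to 16 bits, is 0x7FCB.
Split into bytes (most-significant first): 7F CB.
In little-endian order the low byte comes first in memory.
So at ascending addresses the bytes are CB 7F.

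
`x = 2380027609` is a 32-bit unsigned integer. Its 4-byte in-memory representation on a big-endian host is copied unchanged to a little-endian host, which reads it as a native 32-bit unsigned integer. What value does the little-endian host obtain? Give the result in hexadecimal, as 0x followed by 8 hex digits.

0xD956DC8D

2380027609 in 32-bit hexadecimal is 0x8DDC56D9.
Stored big-endian, the bytes at ascending addresses are 8D DC 56 D9.
Read back as little-endian, the first byte is least significant, giving 0xD956DC8D.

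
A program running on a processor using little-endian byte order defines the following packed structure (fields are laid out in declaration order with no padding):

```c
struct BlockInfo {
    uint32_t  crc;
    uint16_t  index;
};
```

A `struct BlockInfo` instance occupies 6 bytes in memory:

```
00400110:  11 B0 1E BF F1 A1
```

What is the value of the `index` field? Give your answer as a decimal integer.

`index` follows `crc` (4 bytes), so it starts at byte offset 4 and occupies 2 bytes.
Bytes at offsets 4..5: F1 A1.
In little-endian order the low byte comes first in memory.
Reassemble most-significant byte first: A1 F1 → 0xA1F1.
0xA1F1 = 41457.

41457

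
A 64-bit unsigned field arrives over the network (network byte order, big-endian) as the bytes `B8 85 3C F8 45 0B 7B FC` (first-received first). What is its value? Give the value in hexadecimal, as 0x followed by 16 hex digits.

Big-endian stores the most-significant byte at the lowest address.
The bytes are already most-significant first: 0xB8853CF8450B7BFC.

0xB8853CF8450B7BFC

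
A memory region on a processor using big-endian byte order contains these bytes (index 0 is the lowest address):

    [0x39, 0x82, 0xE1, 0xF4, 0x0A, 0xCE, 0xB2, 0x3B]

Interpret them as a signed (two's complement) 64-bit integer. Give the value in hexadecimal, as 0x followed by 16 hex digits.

Big-endian: lowest address holds the most-significant byte.
The bytes are already most-significant first: 0x3982E1F40ACEB23B.

0x3982E1F40ACEB23B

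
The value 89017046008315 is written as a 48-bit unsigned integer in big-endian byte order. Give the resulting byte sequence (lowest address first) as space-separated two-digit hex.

89017046008315 in hexadecimal, padded to 48 bits, is 0x50F5E56801FB.
Split into bytes (most-significant first): 50 F5 E5 68 01 FB.
Big-endian stores the most-significant byte at the lowest address.
So the memory order matches the most-significant-first order: 50 F5 E5 68 01 FB.

50 F5 E5 68 01 FB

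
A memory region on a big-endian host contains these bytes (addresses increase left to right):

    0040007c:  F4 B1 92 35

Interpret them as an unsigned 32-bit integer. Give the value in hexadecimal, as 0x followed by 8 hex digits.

In big-endian order the high byte comes first in memory.
The bytes are already most-significant first: 0xF4B19235.

0xF4B19235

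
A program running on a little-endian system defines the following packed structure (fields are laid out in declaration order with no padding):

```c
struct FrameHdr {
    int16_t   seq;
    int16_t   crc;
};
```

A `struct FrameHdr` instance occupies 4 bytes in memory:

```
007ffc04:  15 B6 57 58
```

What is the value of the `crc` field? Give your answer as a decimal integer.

22615

`crc` follows `seq` (2 bytes), so it starts at byte offset 2 and occupies 2 bytes.
Bytes at offsets 2..3: 57 58.
Little-endian: lowest address holds the least-significant byte.
Reassemble most-significant byte first: 58 57 → 0x5857.
0x5857 = 22615.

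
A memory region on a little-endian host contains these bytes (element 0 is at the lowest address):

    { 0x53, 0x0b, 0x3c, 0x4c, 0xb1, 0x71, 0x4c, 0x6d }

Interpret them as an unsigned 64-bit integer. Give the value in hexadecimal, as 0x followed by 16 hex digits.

0x6D4C71B14C3C0B53

In little-endian order the low byte comes first in memory.
Reassemble most-significant byte first: 6D 4C 71 B1 4C 3C 0B 53 → 0x6D4C71B14C3C0B53.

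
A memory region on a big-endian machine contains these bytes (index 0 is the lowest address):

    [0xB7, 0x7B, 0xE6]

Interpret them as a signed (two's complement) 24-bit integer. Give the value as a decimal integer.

-4752410

Big-endian: lowest address holds the most-significant byte.
The bytes are already most-significant first: 0xB77BE6.
Top bit is set, so as a signed 24-bit value this is 0xB77BE6 − 2^24 = -4752410.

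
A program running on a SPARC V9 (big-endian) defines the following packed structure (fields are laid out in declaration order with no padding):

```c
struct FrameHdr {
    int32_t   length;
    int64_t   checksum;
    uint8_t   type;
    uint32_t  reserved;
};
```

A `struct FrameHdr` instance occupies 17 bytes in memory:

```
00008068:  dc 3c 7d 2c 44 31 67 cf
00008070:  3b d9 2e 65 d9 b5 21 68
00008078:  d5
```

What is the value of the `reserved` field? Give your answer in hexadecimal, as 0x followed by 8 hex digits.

0xB52168D5

`reserved` follows `length` (4 B), `checksum` (8 B), `type` (1 B), so it starts at offset 4 + 8 + 1 = 13 and occupies 4 bytes.
Bytes at offsets 13..16: B5 21 68 D5.
Big-endian: lowest address holds the most-significant byte.
The bytes are already most-significant first: 0xB52168D5.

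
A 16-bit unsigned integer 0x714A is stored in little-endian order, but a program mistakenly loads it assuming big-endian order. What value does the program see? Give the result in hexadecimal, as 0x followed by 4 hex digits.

0x4A71

Stored little-endian, the bytes at ascending addresses are 4A 71.
Read back as big-endian, the last byte is least significant, giving 0x4A71.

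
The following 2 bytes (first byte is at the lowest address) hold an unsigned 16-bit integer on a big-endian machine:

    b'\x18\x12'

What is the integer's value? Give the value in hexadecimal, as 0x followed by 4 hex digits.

0x1812

In big-endian order the high byte comes first in memory.
The bytes are already most-significant first: 0x1812.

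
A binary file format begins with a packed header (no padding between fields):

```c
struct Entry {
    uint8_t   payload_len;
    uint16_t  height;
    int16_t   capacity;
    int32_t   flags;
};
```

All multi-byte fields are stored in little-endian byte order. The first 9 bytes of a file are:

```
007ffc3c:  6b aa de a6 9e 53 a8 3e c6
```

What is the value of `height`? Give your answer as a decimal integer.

`height` follows `payload_len` (1 byte), so it starts at byte offset 1 and occupies 2 bytes.
Bytes at offsets 1..2: AA DE.
Little-endian: lowest address holds the least-significant byte.
Reassemble most-significant byte first: DE AA → 0xDEAA.
0xDEAA = 57002.

57002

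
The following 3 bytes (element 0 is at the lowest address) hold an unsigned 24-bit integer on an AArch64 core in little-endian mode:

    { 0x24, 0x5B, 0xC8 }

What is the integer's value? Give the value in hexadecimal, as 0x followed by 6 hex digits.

In little-endian order the low byte comes first in memory.
Reassemble most-significant byte first: C8 5B 24 → 0xC85B24.

0xC85B24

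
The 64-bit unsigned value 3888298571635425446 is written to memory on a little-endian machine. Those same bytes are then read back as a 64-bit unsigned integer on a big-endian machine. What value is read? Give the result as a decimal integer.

3888298571635425446 in 64-bit hexadecimal is 0x35F602F326FD00A6.
Stored little-endian, the bytes at ascending addresses are A6 00 FD 26 F3 02 F6 35.
Read back as big-endian, the last byte is least significant, giving 0xA600FD26F302F635.
0xA600FD26F302F635 = 11961838954023679541.

11961838954023679541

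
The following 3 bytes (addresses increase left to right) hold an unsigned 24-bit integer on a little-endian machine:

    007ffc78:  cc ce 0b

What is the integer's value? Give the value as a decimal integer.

773836

Little-endian stores the least-significant byte at the lowest address.
Reassemble most-significant byte first: 0B CE CC → 0x0BCECC.
0x0BCECC = 773836.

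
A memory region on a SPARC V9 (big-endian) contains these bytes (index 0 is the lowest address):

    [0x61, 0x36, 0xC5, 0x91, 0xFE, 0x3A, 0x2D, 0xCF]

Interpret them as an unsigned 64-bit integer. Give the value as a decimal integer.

7005003501247540687

In big-endian order the high byte comes first in memory.
The bytes are already most-significant first: 0x6136C591FE3A2DCF.
0x6136C591FE3A2DCF = 7005003501247540687.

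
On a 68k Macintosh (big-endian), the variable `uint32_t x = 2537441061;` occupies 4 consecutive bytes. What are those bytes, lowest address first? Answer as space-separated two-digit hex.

97 3E 47 25

2537441061 in hexadecimal, padded to 32 bits, is 0x973E4725.
Split into bytes (most-significant first): 97 3E 47 25.
Big-endian: lowest address holds the most-significant byte.
So the memory order matches the most-significant-first order: 97 3E 47 25.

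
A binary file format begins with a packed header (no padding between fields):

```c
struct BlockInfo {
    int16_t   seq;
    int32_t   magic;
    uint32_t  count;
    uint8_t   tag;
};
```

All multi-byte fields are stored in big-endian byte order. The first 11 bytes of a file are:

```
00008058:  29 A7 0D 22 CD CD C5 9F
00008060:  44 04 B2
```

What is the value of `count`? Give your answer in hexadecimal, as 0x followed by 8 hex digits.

0xC59F4404

`count` follows `seq` (2 B), `magic` (4 B), so it starts at offset 2 + 4 = 6 and occupies 4 bytes.
Bytes at offsets 6..9: C5 9F 44 04.
Big-endian stores the most-significant byte at the lowest address.
The bytes are already most-significant first: 0xC59F4404.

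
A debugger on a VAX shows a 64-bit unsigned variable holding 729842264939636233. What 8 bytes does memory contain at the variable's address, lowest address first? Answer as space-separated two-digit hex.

729842264939636233 in hexadecimal, padded to 64 bits, is 0x0A20EBAC4FCB2609.
Split into bytes (most-significant first): 0A 20 EB AC 4F CB 26 09.
Little-endian: lowest address holds the least-significant byte.
So at ascending addresses the bytes are 09 26 CB 4F AC EB 20 0A.

09 26 CB 4F AC EB 20 0A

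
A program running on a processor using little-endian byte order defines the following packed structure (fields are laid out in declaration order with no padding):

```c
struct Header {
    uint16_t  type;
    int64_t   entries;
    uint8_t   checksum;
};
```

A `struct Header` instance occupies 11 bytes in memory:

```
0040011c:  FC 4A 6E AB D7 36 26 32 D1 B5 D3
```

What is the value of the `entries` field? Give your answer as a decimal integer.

`entries` follows `type` (2 bytes), so it starts at byte offset 2 and occupies 8 bytes.
Bytes at offsets 2..9: 6E AB D7 36 26 32 D1 B5.
Little-endian: lowest address holds the least-significant byte.
Reassemble most-significant byte first: B5 D1 32 26 36 D7 AB 6E → 0xB5D1322636D7AB6E.
Top bit is set, so as a signed 64-bit value this is 0xB5D1322636D7AB6E − 2^64 = -5345436143001818258.

-5345436143001818258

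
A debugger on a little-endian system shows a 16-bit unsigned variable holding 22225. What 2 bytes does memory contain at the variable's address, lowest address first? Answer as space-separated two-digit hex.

22225 in hexadecimal, padded to 16 bits, is 0x56D1.
Split into bytes (most-significant first): 56 D1.
Little-endian: lowest address holds the least-significant byte.
So at ascending addresses the bytes are D1 56.

D1 56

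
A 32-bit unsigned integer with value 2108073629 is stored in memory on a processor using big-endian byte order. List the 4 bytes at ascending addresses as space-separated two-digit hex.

7D A6 A6 9D

2108073629 in hexadecimal, padded to 32 bits, is 0x7DA6A69D.
Split into bytes (most-significant first): 7D A6 A6 9D.
In big-endian order the high byte comes first in memory.
So the memory order matches the most-significant-first order: 7D A6 A6 9D.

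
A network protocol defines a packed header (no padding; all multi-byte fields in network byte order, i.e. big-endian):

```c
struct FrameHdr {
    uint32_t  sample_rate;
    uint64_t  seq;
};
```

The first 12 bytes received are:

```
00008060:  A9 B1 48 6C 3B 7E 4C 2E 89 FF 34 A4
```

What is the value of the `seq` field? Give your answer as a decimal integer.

4286947658070701220

`seq` follows `sample_rate` (4 bytes), so it starts at byte offset 4 and occupies 8 bytes.
Bytes at offsets 4..11: 3B 7E 4C 2E 89 FF 34 A4.
Big-endian: lowest address holds the most-significant byte.
The bytes are already most-significant first: 0x3B7E4C2E89FF34A4.
0x3B7E4C2E89FF34A4 = 4286947658070701220.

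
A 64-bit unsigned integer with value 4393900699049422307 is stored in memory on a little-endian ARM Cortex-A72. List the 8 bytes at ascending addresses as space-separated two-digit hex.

E3 6D 2E E9 67 45 FA 3C

4393900699049422307 in hexadecimal, padded to 64 bits, is 0x3CFA4567E92E6DE3.
Split into bytes (most-significant first): 3C FA 45 67 E9 2E 6D E3.
Little-endian stores the least-significant byte at the lowest address.
So at ascending addresses the bytes are E3 6D 2E E9 67 45 FA 3C.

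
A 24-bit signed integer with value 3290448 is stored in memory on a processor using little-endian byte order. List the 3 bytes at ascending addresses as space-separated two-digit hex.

50 35 32

3290448 in hexadecimal, padded to 24 bits, is 0x323550.
Split into bytes (most-significant first): 32 35 50.
Little-endian stores the least-significant byte at the lowest address.
So at ascending addresses the bytes are 50 35 32.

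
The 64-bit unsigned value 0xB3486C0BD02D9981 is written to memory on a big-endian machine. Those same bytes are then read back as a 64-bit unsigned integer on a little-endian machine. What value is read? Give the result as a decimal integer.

Stored big-endian, the bytes at ascending addresses are B3 48 6C 0B D0 2D 99 81.
Read back as little-endian, the first byte is least significant, giving 0x81992DD00B6C48B3.
0x81992DD00B6C48B3 = 9338545673897527475.

9338545673897527475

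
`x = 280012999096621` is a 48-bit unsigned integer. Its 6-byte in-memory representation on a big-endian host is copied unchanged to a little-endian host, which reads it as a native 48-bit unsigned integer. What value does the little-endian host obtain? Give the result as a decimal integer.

50548939926526

280012999096621 in 48-bit hexadecimal is 0xFEAB9B57F92D.
Stored big-endian, the bytes at ascending addresses are FE AB 9B 57 F9 2D.
Read back as little-endian, the first byte is least significant, giving 0x2DF9579BABFE.
0x2DF9579BABFE = 50548939926526.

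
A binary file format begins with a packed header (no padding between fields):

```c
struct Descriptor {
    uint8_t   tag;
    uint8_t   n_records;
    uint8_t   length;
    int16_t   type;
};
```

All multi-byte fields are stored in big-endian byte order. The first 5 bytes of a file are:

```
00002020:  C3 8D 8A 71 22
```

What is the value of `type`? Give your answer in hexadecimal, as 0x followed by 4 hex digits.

`type` follows `tag` (1 B), `n_records` (1 B), `length` (1 B), so it starts at offset 1 + 1 + 1 = 3 and occupies 2 bytes.
Bytes at offsets 3..4: 71 22.
Big-endian: lowest address holds the most-significant byte.
The bytes are already most-significant first: 0x7122.

0x7122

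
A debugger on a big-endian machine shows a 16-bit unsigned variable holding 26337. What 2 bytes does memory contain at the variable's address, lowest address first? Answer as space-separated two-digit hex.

26337 in hexadecimal, padded to 16 bits, is 0x66E1.
Split into bytes (most-significant first): 66 E1.
Big-endian: lowest address holds the most-significant byte.
So the memory order matches the most-significant-first order: 66 E1.

66 E1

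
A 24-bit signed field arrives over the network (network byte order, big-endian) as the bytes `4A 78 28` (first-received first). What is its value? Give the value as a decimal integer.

4880424

Big-endian: lowest address holds the most-significant byte.
The bytes are already most-significant first: 0x4A7828.
0x4A7828 = 4880424.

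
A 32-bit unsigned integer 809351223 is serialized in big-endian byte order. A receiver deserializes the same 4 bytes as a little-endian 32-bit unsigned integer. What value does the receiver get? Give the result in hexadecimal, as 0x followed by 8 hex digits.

809351223 in 32-bit hexadecimal is 0x303DB837.
Stored big-endian, the bytes at ascending addresses are 30 3D B8 37.
Read back as little-endian, the first byte is least significant, giving 0x37B83D30.

0x37B83D30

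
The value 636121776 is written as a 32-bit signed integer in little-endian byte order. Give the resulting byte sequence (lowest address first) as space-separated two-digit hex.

636121776 in hexadecimal, padded to 32 bits, is 0x25EA72B0.
Split into bytes (most-significant first): 25 EA 72 B0.
Little-endian stores the least-significant byte at the lowest address.
So at ascending addresses the bytes are B0 72 EA 25.

B0 72 EA 25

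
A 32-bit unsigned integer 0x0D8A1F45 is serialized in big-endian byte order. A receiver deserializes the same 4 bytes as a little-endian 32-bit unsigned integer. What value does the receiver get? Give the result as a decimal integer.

Stored big-endian, the bytes at ascending addresses are 0D 8A 1F 45.
Read back as little-endian, the first byte is least significant, giving 0x451F8A0D.
0x451F8A0D = 1159694861.

1159694861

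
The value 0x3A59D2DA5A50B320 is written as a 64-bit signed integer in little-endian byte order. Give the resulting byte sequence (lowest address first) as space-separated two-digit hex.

Split into bytes (most-significant first): 3A 59 D2 DA 5A 50 B3 20.
In little-endian order the low byte comes first in memory.
So at ascending addresses the bytes are 20 B3 50 5A DA D2 59 3A.

20 B3 50 5A DA D2 59 3A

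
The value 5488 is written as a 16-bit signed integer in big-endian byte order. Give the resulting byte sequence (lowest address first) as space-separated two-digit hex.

5488 in hexadecimal, padded to 16 bits, is 0x1570.
Split into bytes (most-significant first): 15 70.
Big-endian: lowest address holds the most-significant byte.
So the memory order matches the most-significant-first order: 15 70.

15 70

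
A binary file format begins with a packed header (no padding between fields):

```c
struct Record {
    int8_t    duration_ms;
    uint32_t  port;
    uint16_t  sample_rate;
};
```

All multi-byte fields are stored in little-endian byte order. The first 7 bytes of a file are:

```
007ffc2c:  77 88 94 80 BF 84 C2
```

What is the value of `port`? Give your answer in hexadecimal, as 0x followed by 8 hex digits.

0xBF809488

`port` follows `duration_ms` (1 byte), so it starts at byte offset 1 and occupies 4 bytes.
Bytes at offsets 1..4: 88 94 80 BF.
In little-endian order the low byte comes first in memory.
Reassemble most-significant byte first: BF 80 94 88 → 0xBF809488.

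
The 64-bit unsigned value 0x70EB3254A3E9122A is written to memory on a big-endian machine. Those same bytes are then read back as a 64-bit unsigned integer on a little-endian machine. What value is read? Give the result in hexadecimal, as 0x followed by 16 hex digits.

Stored big-endian, the bytes at ascending addresses are 70 EB 32 54 A3 E9 12 2A.
Read back as little-endian, the first byte is least significant, giving 0x2A12E9A35432EB70.

0x2A12E9A35432EB70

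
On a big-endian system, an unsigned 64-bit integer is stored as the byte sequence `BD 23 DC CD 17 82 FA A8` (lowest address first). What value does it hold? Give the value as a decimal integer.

In big-endian order the high byte comes first in memory.
The bytes are already most-significant first: 0xBD23DCCD1782FAA8.
0xBD23DCCD1782FAA8 = 13628979670774119080.

13628979670774119080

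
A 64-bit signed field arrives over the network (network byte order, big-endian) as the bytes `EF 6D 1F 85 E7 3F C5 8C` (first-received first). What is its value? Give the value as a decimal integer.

-1194263666212485748

Big-endian stores the most-significant byte at the lowest address.
The bytes are already most-significant first: 0xEF6D1F85E73FC58C.
Top bit is set, so as a signed 64-bit value this is 0xEF6D1F85E73FC58C − 2^64 = -1194263666212485748.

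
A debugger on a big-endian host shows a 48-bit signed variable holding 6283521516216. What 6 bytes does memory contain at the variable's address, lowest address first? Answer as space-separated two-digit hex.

6283521516216 in hexadecimal, padded to 48 bits, is 0x05B6FF1162B8.
Split into bytes (most-significant first): 05 B6 FF 11 62 B8.
Big-endian: lowest address holds the most-significant byte.
So the memory order matches the most-significant-first order: 05 B6 FF 11 62 B8.

05 B6 FF 11 62 B8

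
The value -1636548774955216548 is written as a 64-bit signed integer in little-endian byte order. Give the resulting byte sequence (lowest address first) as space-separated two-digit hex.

5C 91 31 5B 8F CF 49 E9

Two's complement of -1636548774955216548 in 64 bits: 1636548774955216548 = 0x16B63070A4CE6EA4; invert → 0xE949CF8F5B31915B; add 1 → 0xE949CF8F5B31915C.
Split into bytes (most-significant first): E9 49 CF 8F 5B 31 91 5C.
Little-endian stores the least-significant byte at the lowest address.
So at ascending addresses the bytes are 5C 91 31 5B 8F CF 49 E9.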